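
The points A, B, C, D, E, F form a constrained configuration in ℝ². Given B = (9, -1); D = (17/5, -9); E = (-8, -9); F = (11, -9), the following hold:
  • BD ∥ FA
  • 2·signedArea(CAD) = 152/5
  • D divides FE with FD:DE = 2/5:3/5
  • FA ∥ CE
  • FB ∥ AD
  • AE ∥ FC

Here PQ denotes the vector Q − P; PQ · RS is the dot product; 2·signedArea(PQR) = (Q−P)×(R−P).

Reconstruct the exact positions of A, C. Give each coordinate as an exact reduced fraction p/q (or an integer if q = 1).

1. A_x = 27/5  [FB ∥ AD ∩ BD ∥ FA]
2. A_y = -17  [FB ∥ AD ∩ BD ∥ FA]
   → A = (27/5, -17)
3. C_x = -12/5  [FA ∥ CE ∩ AE ∥ FC]
4. C_y = -1  [FA ∥ CE ∩ AE ∥ FC]
   → C = (-12/5, -1)

A = (27/5, -17)
C = (-12/5, -1)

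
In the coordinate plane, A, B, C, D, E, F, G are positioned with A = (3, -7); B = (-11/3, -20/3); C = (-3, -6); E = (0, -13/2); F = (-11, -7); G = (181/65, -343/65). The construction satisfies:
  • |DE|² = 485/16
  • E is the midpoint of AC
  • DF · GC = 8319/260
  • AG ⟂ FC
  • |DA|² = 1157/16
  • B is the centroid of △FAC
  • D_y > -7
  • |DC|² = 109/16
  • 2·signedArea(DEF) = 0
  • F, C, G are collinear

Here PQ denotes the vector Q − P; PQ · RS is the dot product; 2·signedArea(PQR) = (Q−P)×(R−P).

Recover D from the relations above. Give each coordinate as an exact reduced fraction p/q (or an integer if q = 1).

D = (-11/2, -27/4)

1. D_x = -11/2  [2·signedArea(DEF) = 0 ∩ DF · GC = 8319/260]
2. D_y = -27/4  [2·signedArea(DEF) = 0 ∩ DF · GC = 8319/260]
   → D = (-11/2, -27/4)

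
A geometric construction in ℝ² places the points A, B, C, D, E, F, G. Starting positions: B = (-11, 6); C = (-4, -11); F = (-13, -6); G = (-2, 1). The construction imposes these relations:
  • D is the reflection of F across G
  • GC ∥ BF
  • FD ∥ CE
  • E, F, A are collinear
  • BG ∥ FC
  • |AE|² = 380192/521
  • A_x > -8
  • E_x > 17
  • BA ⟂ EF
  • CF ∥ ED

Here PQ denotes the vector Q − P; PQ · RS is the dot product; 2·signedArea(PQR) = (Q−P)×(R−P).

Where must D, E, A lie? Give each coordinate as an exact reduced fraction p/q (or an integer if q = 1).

A = (-4138/521, -2361/521)
D = (9, 8)
E = (18, 3)

1. D_x = 9  [D is the reflection of F across G]
2. D_y = 8  [D is the reflection of F across G]
   → D = (9, 8)
3. E_x = 18  [CF ∥ ED ∩ FD ∥ CE]
4. E_y = 3  [CF ∥ ED ∩ FD ∥ CE]
   → E = (18, 3)
5. A_x = -4138/521  [E, F, A are collinear ∩ BA ⟂ EF]
6. A_y = -2361/521  [E, F, A are collinear ∩ BA ⟂ EF]
   → A = (-4138/521, -2361/521)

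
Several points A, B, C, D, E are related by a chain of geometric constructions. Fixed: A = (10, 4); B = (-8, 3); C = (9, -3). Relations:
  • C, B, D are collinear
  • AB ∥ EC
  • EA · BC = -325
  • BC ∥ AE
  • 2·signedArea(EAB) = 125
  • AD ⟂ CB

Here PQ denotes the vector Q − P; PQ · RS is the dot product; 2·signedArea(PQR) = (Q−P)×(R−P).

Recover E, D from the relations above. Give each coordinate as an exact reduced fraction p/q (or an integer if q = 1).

1. E_x = 27  [AB ∥ EC ∩ BC ∥ AE]
2. E_y = -2  [AB ∥ EC ∩ BC ∥ AE]
   → E = (27, -2)
3. D_x = 100/13  [C, B, D are collinear ∩ AD ⟂ CB]
4. D_y = -33/13  [C, B, D are collinear ∩ AD ⟂ CB]
   → D = (100/13, -33/13)

D = (100/13, -33/13)
E = (27, -2)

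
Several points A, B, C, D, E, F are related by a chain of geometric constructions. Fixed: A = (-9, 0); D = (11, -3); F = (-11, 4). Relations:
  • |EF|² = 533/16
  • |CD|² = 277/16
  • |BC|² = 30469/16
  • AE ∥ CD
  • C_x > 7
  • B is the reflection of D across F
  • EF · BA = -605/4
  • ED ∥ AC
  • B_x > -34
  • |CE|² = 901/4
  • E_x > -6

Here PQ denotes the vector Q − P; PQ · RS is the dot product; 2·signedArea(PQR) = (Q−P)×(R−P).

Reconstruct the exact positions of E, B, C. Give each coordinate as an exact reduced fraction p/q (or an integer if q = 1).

1. B_x = -33  [B is the reflection of D across F]
2. B_y = 11  [B is the reflection of D across F]
   → B = (-33, 11)
3. E_x = -11/2  [line -24·x + 11·y + -627/4 = 0 ∩ |EF|² = 533/16]
4. E_y = 9/4  [line -24·x + 11·y + -627/4 = 0 ∩ |EF|² = 533/16]
   → E = (-11/2, 9/4)
5. C_x = 15/2  [AE ∥ CD ∩ ED ∥ AC]
6. C_y = -21/4  [AE ∥ CD ∩ ED ∥ AC]
   → C = (15/2, -21/4)

B = (-33, 11)
C = (15/2, -21/4)
E = (-11/2, 9/4)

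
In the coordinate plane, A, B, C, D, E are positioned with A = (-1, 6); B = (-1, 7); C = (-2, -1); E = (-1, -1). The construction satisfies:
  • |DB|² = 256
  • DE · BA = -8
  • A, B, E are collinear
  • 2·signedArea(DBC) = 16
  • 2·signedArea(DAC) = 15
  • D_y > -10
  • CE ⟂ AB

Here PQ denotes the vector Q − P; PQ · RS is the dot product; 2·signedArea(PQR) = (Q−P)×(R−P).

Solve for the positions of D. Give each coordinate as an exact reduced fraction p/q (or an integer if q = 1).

1. D_x = -1  [2·signedArea(DBC) = 16 ∩ DE · BA = -8]
2. D_y = -9  [2·signedArea(DBC) = 16 ∩ DE · BA = -8]
   → D = (-1, -9)

D = (-1, -9)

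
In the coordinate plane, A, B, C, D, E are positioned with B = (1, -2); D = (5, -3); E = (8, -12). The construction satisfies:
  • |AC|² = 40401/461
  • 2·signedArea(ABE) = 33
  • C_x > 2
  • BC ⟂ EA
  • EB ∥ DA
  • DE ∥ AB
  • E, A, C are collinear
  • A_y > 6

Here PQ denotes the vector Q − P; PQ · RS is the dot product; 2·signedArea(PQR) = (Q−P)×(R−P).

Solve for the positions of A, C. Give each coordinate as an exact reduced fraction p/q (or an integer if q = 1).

A = (-2, 7)
C = (1088/461, -592/461)

1. A_x = -2  [DE ∥ AB ∩ EB ∥ DA]
2. A_y = 7  [DE ∥ AB ∩ EB ∥ DA]
   → A = (-2, 7)
3. C_x = 1088/461  [E, A, C are collinear ∩ BC ⟂ EA]
4. C_y = -592/461  [E, A, C are collinear ∩ BC ⟂ EA]
   → C = (1088/461, -592/461)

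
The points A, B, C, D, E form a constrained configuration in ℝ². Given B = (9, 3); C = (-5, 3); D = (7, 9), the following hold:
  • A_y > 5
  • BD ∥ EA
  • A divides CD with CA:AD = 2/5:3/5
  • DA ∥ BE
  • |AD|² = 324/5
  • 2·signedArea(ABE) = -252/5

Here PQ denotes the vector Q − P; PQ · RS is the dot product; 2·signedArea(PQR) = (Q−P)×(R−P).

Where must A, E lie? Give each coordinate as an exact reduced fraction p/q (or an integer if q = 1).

A = (-1/5, 27/5)
E = (9/5, -3/5)

1. A_x = -1/5  [A divides CD with CA:AD = 2/5:3/5]
2. A_y = 27/5  [A divides CD with CA:AD = 2/5:3/5]
   → A = (-1/5, 27/5)
3. E_x = 9/5  [BD ∥ EA ∩ DA ∥ BE]
4. E_y = -3/5  [BD ∥ EA ∩ DA ∥ BE]
   → E = (9/5, -3/5)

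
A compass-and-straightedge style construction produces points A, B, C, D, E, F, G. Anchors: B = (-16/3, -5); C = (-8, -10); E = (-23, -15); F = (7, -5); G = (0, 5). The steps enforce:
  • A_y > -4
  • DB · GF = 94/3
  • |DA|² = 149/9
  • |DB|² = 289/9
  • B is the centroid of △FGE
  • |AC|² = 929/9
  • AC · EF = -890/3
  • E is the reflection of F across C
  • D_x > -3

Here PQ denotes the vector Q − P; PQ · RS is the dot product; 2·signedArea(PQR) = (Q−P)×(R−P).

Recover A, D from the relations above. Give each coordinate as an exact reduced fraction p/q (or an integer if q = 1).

A = (-1/3, -10/3)
D = (-8/3, 0)

1. A_x = -1/3  [line -30·x + -10·y + -130/3 = 0 ∩ |AC|² = 929/9]
2. A_y = -10/3  [line -30·x + -10·y + -130/3 = 0 ∩ |AC|² = 929/9]
   → A = (-1/3, -10/3)
3. D_x = -8/3  [line -7·x + 10·y + -56/3 = 0 ∩ |DB|² = 289/9]
4. D_y = 0  [line -7·x + 10·y + -56/3 = 0 ∩ |DB|² = 289/9]
   → D = (-8/3, 0)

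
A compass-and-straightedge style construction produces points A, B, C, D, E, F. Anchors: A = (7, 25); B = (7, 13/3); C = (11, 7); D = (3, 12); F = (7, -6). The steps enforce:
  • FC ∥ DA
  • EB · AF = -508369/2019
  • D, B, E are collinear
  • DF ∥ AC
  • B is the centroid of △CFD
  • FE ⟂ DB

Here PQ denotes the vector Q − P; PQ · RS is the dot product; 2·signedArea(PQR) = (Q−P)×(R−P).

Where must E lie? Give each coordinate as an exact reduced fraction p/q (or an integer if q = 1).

E = (7563/673, -2550/673)

1. E_x = 7563/673  [D, B, E are collinear ∩ FE ⟂ DB]
2. E_y = -2550/673  [D, B, E are collinear ∩ FE ⟂ DB]
   → E = (7563/673, -2550/673)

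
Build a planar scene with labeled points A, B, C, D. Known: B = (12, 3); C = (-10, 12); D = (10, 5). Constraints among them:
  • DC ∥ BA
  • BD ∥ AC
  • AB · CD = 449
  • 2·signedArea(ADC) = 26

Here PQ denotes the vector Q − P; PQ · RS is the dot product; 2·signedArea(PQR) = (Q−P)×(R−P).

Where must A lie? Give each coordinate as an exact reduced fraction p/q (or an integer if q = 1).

A = (-8, 10)

1. A_x = -8  [BD ∥ AC ∩ DC ∥ BA]
2. A_y = 10  [BD ∥ AC ∩ DC ∥ BA]
   → A = (-8, 10)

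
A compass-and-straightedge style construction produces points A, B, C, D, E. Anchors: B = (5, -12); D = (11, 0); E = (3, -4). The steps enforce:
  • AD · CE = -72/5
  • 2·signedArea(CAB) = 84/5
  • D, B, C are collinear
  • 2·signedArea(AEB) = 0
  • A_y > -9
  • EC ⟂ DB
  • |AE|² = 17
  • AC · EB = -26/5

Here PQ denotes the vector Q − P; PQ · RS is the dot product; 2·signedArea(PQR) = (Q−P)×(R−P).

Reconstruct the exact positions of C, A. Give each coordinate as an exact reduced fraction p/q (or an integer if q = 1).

1. C_x = 39/5  [D, B, C are collinear ∩ EC ⟂ DB]
2. C_y = -32/5  [D, B, C are collinear ∩ EC ⟂ DB]
   → C = (39/5, -32/5)
3. A_x = 4  [2·signedArea(AEB) = 0 ∩ AD · CE = -72/5]
4. A_y = -8  [2·signedArea(AEB) = 0 ∩ AD · CE = -72/5]
   → A = (4, -8)

A = (4, -8)
C = (39/5, -32/5)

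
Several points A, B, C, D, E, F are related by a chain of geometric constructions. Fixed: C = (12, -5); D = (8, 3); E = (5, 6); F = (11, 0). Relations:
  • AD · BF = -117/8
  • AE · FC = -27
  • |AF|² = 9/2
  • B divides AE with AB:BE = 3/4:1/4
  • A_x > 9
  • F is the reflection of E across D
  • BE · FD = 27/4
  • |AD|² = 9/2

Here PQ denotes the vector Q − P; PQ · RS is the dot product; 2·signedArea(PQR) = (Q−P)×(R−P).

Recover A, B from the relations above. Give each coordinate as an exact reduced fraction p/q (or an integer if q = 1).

A = (19/2, 3/2)
B = (49/8, 39/8)

1. A_x = 19/2  [line -1·x + 5·y + 2 = 0 ∩ |AD|² = 9/2]
2. A_y = 3/2  [line -1·x + 5·y + 2 = 0 ∩ |AD|² = 9/2]
   → A = (19/2, 3/2)
3. B_x = 49/8  [AD · BF = -117/8 ∩ B divides AE with AB:BE = 3/4:1/4]
4. B_y = 39/8  [AD · BF = -117/8 ∩ B divides AE with AB:BE = 3/4:1/4]
   → B = (49/8, 39/8)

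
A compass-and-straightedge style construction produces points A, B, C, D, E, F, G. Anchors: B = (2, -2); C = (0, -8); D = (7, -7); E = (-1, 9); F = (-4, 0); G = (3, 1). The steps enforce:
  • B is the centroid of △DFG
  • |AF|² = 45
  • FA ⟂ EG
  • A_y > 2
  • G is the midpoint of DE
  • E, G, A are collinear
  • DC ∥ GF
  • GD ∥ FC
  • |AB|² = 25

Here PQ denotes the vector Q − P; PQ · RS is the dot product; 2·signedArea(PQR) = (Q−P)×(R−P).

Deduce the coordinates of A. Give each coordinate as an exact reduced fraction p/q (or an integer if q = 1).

1. A_x = 2  [E, G, A are collinear ∩ FA ⟂ EG]
2. A_y = 3  [E, G, A are collinear ∩ FA ⟂ EG]
   → A = (2, 3)

A = (2, 3)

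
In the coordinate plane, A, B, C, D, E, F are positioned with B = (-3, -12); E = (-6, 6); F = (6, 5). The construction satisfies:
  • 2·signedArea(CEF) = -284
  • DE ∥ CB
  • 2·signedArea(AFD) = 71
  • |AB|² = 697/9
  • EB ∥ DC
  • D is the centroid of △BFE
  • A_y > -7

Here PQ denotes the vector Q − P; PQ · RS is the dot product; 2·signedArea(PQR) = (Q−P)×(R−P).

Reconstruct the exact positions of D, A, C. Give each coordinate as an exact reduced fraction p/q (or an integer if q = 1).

A = (4, -20/3)
C = (2, -55/3)
D = (-1, -1/3)

1. D_x = -1  [D is the centroid of △BFE]
2. D_y = -1/3  [D is the centroid of △BFE]
   → D = (-1, -1/3)
3. A_x = 4  [line 16/3·x + -7·y + -68 = 0 ∩ |AB|² = 697/9]
4. A_y = -20/3  [line 16/3·x + -7·y + -68 = 0 ∩ |AB|² = 697/9]
   → A = (4, -20/3)
5. C_x = 2  [DE ∥ CB ∩ EB ∥ DC]
6. C_y = -55/3  [DE ∥ CB ∩ EB ∥ DC]
   → C = (2, -55/3)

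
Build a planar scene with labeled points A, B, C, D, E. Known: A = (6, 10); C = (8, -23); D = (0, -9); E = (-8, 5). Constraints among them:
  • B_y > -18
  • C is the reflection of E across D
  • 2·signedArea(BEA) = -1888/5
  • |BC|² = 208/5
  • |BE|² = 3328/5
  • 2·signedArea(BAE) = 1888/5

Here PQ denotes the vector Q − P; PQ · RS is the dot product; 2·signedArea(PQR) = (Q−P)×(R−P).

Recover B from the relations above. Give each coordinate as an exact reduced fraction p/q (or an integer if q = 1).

B = (24/5, -87/5)

1. B_x = 24/5  [line -5·x + 14·y + 1338/5 = 0 ∩ |BE|² = 3328/5]
2. B_y = -87/5  [line -5·x + 14·y + 1338/5 = 0 ∩ |BE|² = 3328/5]
   → B = (24/5, -87/5)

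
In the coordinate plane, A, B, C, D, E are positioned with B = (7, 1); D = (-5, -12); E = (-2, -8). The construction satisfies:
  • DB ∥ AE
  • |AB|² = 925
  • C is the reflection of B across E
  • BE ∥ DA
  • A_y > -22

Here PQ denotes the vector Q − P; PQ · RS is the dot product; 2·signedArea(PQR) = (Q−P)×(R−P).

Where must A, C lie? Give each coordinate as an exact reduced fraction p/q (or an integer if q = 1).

1. A_x = -14  [DB ∥ AE ∩ BE ∥ DA]
2. A_y = -21  [DB ∥ AE ∩ BE ∥ DA]
   → A = (-14, -21)
3. C_x = -11  [C is the reflection of B across E]
4. C_y = -17  [C is the reflection of B across E]
   → C = (-11, -17)

A = (-14, -21)
C = (-11, -17)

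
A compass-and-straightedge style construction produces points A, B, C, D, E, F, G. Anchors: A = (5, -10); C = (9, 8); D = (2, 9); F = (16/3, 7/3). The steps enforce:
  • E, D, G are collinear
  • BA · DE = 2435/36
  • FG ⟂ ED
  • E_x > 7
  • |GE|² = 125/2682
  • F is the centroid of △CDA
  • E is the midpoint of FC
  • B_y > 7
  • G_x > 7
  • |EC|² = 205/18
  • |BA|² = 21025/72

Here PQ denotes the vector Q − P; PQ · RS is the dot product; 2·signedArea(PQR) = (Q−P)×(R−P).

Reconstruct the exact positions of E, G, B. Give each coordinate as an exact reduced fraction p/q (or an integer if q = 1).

B = (55/12, 85/12)
E = (43/6, 31/6)
G = (3281/447, 2252/447)

1. E_x = 43/6  [E is the midpoint of FC]
2. E_y = 31/6  [E is the midpoint of FC]
   → E = (43/6, 31/6)
3. G_x = 3281/447  [E, D, G are collinear ∩ FG ⟂ ED]
4. G_y = 2252/447  [E, D, G are collinear ∩ FG ⟂ ED]
   → G = (3281/447, 2252/447)
5. B_x = 55/12  [line -31/6·x + 23/6·y + -125/36 = 0 ∩ |BA|² = 21025/72]
6. B_y = 85/12  [line -31/6·x + 23/6·y + -125/36 = 0 ∩ |BA|² = 21025/72]
   → B = (55/12, 85/12)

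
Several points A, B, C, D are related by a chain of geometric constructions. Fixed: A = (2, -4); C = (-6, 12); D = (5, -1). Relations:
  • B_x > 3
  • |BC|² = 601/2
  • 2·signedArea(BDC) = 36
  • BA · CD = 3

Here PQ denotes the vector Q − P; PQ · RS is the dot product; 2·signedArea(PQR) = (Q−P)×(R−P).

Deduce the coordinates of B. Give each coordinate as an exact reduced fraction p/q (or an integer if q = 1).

1. B_x = 7/2  [BA · CD = 3 ∩ 2·signedArea(BDC) = 36]
2. B_y = -5/2  [BA · CD = 3 ∩ 2·signedArea(BDC) = 36]
   → B = (7/2, -5/2)

B = (7/2, -5/2)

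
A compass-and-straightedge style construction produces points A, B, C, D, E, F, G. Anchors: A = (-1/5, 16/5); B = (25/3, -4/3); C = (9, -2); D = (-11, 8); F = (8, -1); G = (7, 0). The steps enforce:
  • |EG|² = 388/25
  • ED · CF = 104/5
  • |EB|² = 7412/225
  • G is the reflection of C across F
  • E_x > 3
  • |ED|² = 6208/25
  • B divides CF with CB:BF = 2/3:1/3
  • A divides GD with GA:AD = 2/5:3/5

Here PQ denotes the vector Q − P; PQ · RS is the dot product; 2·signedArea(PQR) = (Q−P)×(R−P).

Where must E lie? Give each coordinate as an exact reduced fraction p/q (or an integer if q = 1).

E = (17/5, 8/5)

1. E_x = 17/5  [line 1·x + -1·y + -9/5 = 0 ∩ |ED|² = 6208/25]
2. E_y = 8/5  [line 1·x + -1·y + -9/5 = 0 ∩ |ED|² = 6208/25]
   → E = (17/5, 8/5)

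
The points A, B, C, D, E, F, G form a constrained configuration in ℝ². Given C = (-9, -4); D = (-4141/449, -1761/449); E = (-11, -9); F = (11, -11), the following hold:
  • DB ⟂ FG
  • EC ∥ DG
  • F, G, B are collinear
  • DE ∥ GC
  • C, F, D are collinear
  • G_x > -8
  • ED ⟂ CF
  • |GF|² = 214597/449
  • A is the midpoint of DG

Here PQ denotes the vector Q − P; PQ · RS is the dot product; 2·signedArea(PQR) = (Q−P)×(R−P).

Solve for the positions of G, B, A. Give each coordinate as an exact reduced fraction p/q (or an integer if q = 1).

1. G_x = -3243/449  [DE ∥ GC ∩ EC ∥ DG]
2. G_y = 484/449  [DE ∥ GC ∩ EC ∥ DG]
   → G = (-3243/449, 484/449)
3. B_x = -1354061/214597  [F, G, B are collinear ∩ DB ⟂ FG]
4. B_y = 101475/214597  [F, G, B are collinear ∩ DB ⟂ FG]
   → B = (-1354061/214597, 101475/214597)
5. A_x = -3692/449  [A is the midpoint of DG]
6. A_y = -1277/898  [A is the midpoint of DG]
   → A = (-3692/449, -1277/898)

A = (-3692/449, -1277/898)
B = (-1354061/214597, 101475/214597)
G = (-3243/449, 484/449)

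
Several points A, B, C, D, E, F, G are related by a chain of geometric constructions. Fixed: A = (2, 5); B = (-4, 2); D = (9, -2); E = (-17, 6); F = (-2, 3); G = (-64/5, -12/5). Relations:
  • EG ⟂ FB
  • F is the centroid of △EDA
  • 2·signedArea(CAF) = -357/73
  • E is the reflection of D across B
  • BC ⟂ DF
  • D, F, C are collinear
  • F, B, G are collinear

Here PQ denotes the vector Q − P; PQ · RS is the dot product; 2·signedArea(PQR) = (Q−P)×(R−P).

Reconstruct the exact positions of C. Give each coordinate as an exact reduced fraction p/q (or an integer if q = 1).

C = (-479/146, 523/146)

1. C_x = -479/146  [D, F, C are collinear ∩ BC ⟂ DF]
2. C_y = 523/146  [D, F, C are collinear ∩ BC ⟂ DF]
   → C = (-479/146, 523/146)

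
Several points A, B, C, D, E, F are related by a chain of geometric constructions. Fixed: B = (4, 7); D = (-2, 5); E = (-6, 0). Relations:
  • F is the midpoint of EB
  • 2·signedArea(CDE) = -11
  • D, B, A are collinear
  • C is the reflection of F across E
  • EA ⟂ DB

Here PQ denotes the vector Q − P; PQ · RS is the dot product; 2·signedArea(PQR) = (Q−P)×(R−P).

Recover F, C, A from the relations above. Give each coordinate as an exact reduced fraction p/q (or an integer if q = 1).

A = (-71/10, 33/10)
C = (-11, -7/2)
F = (-1, 7/2)

1. F_x = -1  [F is the midpoint of EB]
2. F_y = 7/2  [F is the midpoint of EB]
   → F = (-1, 7/2)
3. C_x = -11  [C is the reflection of F across E]
4. C_y = -7/2  [C is the reflection of F across E]
   → C = (-11, -7/2)
5. A_x = -71/10  [D, B, A are collinear ∩ EA ⟂ DB]
6. A_y = 33/10  [D, B, A are collinear ∩ EA ⟂ DB]
   → A = (-71/10, 33/10)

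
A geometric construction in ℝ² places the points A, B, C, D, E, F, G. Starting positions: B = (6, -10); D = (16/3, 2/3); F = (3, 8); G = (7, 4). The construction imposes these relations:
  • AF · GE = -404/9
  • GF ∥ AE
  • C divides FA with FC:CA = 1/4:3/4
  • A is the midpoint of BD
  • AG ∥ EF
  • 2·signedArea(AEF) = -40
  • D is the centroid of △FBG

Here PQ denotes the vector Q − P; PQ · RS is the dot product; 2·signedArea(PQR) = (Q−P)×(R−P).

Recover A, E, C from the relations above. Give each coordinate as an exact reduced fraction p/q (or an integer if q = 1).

A = (17/3, -14/3)
C = (11/3, 29/6)
E = (5/3, -2/3)

1. A_x = 17/3  [A is the midpoint of BD]
2. A_y = -14/3  [A is the midpoint of BD]
   → A = (17/3, -14/3)
3. E_x = 5/3  [AG ∥ EF ∩ GF ∥ AE]
4. E_y = -2/3  [AG ∥ EF ∩ GF ∥ AE]
   → E = (5/3, -2/3)
5. C_x = 11/3  [C divides FA with FC:CA = 1/4:3/4]
6. C_y = 29/6  [C divides FA with FC:CA = 1/4:3/4]
   → C = (11/3, 29/6)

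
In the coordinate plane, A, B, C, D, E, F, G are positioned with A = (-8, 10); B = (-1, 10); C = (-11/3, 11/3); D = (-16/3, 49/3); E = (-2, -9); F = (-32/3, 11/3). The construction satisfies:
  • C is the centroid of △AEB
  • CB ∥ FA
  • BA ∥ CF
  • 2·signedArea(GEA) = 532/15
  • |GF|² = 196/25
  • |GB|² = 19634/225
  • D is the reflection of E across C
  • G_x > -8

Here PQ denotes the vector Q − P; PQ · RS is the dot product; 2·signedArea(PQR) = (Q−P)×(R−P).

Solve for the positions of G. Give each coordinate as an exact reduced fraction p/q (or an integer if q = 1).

1. G_x = -118/15  [line -19·x + -6·y + -1912/15 = 0 ∩ |GB|² = 19634/225]
2. G_y = 11/3  [line -19·x + -6·y + -1912/15 = 0 ∩ |GB|² = 19634/225]
   → G = (-118/15, 11/3)

G = (-118/15, 11/3)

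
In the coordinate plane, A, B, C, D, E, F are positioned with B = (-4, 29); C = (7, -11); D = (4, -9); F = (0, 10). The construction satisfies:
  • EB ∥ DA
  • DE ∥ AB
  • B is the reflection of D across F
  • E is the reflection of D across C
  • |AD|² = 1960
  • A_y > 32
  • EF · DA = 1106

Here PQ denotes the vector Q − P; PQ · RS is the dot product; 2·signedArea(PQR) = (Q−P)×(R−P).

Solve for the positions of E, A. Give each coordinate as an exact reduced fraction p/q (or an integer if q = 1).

A = (-10, 33)
E = (10, -13)

1. E_x = 10  [E is the reflection of D across C]
2. E_y = -13  [E is the reflection of D across C]
   → E = (10, -13)
3. A_x = -10  [DE ∥ AB ∩ EB ∥ DA]
4. A_y = 33  [DE ∥ AB ∩ EB ∥ DA]
   → A = (-10, 33)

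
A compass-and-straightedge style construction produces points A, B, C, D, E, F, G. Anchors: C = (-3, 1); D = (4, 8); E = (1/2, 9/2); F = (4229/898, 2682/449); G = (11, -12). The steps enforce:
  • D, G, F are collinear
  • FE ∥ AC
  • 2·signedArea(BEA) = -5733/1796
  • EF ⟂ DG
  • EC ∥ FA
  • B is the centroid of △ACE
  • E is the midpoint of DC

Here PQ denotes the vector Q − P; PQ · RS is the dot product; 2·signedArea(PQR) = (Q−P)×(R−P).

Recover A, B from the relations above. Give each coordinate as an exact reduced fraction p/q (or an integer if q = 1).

A = (543/449, 2221/898)
B = (-1159/2694, 3580/1347)

1. A_x = 543/449  [FE ∥ AC ∩ EC ∥ FA]
2. A_y = 2221/898  [FE ∥ AC ∩ EC ∥ FA]
   → A = (543/449, 2221/898)
3. B_x = -1159/2694  [B is the centroid of △ACE]
4. B_y = 3580/1347  [B is the centroid of △ACE]
   → B = (-1159/2694, 3580/1347)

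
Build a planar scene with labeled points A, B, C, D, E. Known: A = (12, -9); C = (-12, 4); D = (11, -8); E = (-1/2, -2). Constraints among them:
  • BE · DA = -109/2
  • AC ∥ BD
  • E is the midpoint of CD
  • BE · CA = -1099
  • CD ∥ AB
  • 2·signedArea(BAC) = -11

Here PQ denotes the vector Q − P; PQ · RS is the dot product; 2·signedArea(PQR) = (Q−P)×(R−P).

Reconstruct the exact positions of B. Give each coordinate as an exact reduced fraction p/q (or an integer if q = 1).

B = (35, -21)

1. B_x = 35  [AC ∥ BD ∩ CD ∥ AB]
2. B_y = -21  [AC ∥ BD ∩ CD ∥ AB]
   → B = (35, -21)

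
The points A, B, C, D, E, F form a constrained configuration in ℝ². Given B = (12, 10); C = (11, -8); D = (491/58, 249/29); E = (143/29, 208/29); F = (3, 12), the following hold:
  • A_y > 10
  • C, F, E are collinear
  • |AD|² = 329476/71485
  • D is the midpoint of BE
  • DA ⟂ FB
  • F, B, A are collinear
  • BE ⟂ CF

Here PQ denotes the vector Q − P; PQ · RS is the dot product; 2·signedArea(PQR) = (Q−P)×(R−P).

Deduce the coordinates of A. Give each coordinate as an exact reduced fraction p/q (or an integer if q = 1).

1. A_x = 44031/4930  [F, B, A are collinear ∩ DA ⟂ FB]
2. A_y = 26331/2465  [F, B, A are collinear ∩ DA ⟂ FB]
   → A = (44031/4930, 26331/2465)

A = (44031/4930, 26331/2465)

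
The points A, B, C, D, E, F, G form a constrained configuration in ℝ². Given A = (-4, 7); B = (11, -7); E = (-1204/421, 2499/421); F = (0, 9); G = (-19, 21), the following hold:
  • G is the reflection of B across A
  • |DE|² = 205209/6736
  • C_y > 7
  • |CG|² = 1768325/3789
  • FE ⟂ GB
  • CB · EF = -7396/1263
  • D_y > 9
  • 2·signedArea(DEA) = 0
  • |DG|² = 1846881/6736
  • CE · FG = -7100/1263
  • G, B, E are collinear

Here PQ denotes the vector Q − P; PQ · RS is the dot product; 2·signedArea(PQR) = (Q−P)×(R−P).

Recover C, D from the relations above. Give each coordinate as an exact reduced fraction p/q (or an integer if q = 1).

1. C_x = -2888/1263  [CB · EF = -7396/1263 ∩ CE · FG = -7100/1263]
2. C_y = 9235/1263  [CB · EF = -7396/1263 ∩ CE · FG = -7100/1263]
   → C = (-2888/1263, 9235/1263)
3. D_x = -11611/1684  [line -448/421·x + -480/421·y + 1568/421 = 0 ∩ |DE|² = 205209/6736]
4. D_y = 8169/842  [line -448/421·x + -480/421·y + 1568/421 = 0 ∩ |DE|² = 205209/6736]
   → D = (-11611/1684, 8169/842)

C = (-2888/1263, 9235/1263)
D = (-11611/1684, 8169/842)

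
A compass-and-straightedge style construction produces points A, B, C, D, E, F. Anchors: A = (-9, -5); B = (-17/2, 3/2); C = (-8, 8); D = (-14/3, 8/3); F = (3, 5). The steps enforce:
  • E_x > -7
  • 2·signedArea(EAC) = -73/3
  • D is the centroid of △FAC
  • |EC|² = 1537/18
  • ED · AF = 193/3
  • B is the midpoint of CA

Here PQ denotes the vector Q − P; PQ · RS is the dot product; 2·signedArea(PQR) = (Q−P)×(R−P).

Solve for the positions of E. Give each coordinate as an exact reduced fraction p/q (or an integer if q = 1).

E = (-41/6, -7/6)

1. E_x = -41/6  [ED · AF = 193/3 ∩ 2·signedArea(EAC) = -73/3]
2. E_y = -7/6  [ED · AF = 193/3 ∩ 2·signedArea(EAC) = -73/3]
   → E = (-41/6, -7/6)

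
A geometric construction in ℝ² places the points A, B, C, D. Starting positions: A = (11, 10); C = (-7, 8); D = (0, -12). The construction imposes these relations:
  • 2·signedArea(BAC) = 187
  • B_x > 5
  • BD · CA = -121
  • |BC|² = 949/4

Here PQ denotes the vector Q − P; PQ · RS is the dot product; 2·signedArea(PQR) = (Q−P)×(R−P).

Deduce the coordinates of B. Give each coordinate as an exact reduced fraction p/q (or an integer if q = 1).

B = (11/2, -1)

1. B_x = 11/2  [2·signedArea(BAC) = 187 ∩ BD · CA = -121]
2. B_y = -1  [2·signedArea(BAC) = 187 ∩ BD · CA = -121]
   → B = (11/2, -1)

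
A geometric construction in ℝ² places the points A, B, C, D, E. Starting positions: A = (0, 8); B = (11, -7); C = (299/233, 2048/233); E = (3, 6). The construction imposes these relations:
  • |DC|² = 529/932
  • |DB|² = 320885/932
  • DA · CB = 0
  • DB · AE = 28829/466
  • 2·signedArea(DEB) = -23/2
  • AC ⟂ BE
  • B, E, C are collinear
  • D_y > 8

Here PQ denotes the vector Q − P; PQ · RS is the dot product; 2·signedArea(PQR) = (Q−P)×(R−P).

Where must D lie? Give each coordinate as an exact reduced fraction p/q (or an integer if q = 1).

1. D_x = 299/466  [DA · CB = 0 ∩ DB · AE = 28829/466]
2. D_y = 1956/233  [DA · CB = 0 ∩ DB · AE = 28829/466]
   → D = (299/466, 1956/233)

D = (299/466, 1956/233)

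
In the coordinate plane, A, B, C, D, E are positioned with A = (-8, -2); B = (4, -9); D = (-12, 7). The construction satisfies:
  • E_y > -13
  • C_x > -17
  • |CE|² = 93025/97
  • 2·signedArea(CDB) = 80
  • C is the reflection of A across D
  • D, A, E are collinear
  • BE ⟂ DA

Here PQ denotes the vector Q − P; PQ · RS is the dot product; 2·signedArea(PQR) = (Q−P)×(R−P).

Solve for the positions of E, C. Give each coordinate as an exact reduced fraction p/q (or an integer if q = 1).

C = (-16, 16)
E = (-332/97, -1193/97)

1. E_x = -332/97  [D, A, E are collinear ∩ BE ⟂ DA]
2. E_y = -1193/97  [D, A, E are collinear ∩ BE ⟂ DA]
   → E = (-332/97, -1193/97)
3. C_x = -16  [C is the reflection of A across D]
4. C_y = 16  [C is the reflection of A across D]
   → C = (-16, 16)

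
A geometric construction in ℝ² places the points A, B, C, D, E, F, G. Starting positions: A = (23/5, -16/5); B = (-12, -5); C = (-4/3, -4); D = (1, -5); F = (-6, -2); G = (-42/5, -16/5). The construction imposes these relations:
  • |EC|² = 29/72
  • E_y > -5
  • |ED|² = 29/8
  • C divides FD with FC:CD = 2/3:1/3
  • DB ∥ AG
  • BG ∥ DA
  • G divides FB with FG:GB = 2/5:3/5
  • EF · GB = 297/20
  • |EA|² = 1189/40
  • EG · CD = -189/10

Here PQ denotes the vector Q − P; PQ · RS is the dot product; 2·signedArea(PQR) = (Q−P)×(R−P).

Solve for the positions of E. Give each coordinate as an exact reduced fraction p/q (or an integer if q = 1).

1. E_x = -3/4  [EG · CD = -189/10 ∩ EF · GB = 297/20]
2. E_y = -17/4  [EG · CD = -189/10 ∩ EF · GB = 297/20]
   → E = (-3/4, -17/4)

E = (-3/4, -17/4)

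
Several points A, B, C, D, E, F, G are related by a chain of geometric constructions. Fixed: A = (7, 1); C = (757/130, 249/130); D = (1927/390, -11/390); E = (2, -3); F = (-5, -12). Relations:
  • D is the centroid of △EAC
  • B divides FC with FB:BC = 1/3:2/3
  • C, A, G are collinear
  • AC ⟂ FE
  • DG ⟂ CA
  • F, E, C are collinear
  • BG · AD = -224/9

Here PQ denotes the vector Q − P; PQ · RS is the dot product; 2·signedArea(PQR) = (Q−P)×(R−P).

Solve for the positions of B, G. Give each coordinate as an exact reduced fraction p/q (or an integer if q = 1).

B = (-181/130, -957/130)
G = (404/65, 314/195)

1. B_x = -181/130  [B divides FC with FB:BC = 1/3:2/3]
2. B_y = -957/130  [B divides FC with FB:BC = 1/3:2/3]
   → B = (-181/130, -957/130)
3. G_x = 404/65  [C, A, G are collinear ∩ DG ⟂ CA]
4. G_y = 314/195  [C, A, G are collinear ∩ DG ⟂ CA]
   → G = (404/65, 314/195)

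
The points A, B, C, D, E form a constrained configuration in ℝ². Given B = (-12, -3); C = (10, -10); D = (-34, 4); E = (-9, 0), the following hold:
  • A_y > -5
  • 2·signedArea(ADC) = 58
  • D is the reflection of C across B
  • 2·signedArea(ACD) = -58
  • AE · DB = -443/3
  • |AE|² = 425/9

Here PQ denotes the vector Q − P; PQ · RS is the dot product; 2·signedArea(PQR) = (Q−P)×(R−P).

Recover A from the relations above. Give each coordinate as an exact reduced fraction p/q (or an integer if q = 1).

A = (-11/3, -13/3)

1. A_x = -11/3  [AE · DB = -443/3 ∩ 2·signedArea(ADC) = 58]
2. A_y = -13/3  [AE · DB = -443/3 ∩ 2·signedArea(ADC) = 58]
   → A = (-11/3, -13/3)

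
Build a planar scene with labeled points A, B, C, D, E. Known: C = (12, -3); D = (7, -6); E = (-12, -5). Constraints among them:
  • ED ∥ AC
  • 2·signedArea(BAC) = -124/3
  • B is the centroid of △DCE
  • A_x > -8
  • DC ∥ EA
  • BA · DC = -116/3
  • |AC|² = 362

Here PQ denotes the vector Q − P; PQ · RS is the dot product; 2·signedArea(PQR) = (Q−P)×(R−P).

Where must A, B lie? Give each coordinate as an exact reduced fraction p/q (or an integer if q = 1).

1. A_x = -7  [ED ∥ AC ∩ DC ∥ EA]
2. A_y = -2  [ED ∥ AC ∩ DC ∥ EA]
   → A = (-7, -2)
3. B_x = 7/3  [B is the centroid of △DCE]
4. B_y = -14/3  [B is the centroid of △DCE]
   → B = (7/3, -14/3)

A = (-7, -2)
B = (7/3, -14/3)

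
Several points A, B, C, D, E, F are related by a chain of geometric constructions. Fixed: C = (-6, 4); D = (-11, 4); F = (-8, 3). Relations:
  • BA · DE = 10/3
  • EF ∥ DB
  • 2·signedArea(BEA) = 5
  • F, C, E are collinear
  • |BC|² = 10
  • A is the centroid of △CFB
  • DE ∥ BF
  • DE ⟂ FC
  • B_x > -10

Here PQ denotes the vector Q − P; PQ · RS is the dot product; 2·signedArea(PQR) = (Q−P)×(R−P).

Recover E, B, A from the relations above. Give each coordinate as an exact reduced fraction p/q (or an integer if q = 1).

A = (-23/3, 4)
B = (-9, 5)
E = (-10, 2)

1. E_x = -10  [F, C, E are collinear ∩ DE ⟂ FC]
2. E_y = 2  [F, C, E are collinear ∩ DE ⟂ FC]
   → E = (-10, 2)
3. B_x = -9  [DE ∥ BF ∩ EF ∥ DB]
4. B_y = 5  [DE ∥ BF ∩ EF ∥ DB]
   → B = (-9, 5)
5. A_x = -23/3  [A is the centroid of △CFB]
6. A_y = 4  [A is the centroid of △CFB]
   → A = (-23/3, 4)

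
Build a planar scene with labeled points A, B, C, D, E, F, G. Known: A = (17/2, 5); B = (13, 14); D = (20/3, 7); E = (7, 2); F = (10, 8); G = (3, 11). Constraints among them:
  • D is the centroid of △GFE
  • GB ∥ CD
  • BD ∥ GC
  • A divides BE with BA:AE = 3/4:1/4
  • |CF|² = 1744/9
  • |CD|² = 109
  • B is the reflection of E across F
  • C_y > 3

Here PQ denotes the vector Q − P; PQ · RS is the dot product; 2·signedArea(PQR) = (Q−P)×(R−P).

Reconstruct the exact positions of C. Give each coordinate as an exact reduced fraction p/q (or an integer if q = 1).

C = (-10/3, 4)

1. C_x = -10/3  [GB ∥ CD ∩ BD ∥ GC]
2. C_y = 4  [GB ∥ CD ∩ BD ∥ GC]
   → C = (-10/3, 4)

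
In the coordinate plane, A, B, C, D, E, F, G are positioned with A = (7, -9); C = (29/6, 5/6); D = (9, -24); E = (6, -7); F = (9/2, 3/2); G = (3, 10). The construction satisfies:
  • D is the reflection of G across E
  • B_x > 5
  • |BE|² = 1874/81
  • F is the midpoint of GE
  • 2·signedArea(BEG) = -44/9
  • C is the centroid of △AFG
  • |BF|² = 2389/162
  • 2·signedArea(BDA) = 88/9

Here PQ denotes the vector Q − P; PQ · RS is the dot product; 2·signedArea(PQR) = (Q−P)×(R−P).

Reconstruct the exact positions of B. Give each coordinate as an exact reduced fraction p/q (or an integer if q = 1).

B = (49/9, -20/9)

1. B_x = 49/9  [2·signedArea(BEG) = -44/9 ∩ 2·signedArea(BDA) = 88/9]
2. B_y = -20/9  [2·signedArea(BEG) = -44/9 ∩ 2·signedArea(BDA) = 88/9]
   → B = (49/9, -20/9)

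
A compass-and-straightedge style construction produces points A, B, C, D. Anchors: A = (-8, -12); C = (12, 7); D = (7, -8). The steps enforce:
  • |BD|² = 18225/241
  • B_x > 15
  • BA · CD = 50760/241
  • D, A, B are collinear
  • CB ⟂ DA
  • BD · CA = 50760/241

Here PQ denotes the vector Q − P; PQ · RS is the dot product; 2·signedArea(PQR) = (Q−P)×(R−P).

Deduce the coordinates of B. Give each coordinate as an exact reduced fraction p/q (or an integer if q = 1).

1. B_x = 3712/241  [D, A, B are collinear ∩ CB ⟂ DA]
2. B_y = -1388/241  [D, A, B are collinear ∩ CB ⟂ DA]
   → B = (3712/241, -1388/241)

B = (3712/241, -1388/241)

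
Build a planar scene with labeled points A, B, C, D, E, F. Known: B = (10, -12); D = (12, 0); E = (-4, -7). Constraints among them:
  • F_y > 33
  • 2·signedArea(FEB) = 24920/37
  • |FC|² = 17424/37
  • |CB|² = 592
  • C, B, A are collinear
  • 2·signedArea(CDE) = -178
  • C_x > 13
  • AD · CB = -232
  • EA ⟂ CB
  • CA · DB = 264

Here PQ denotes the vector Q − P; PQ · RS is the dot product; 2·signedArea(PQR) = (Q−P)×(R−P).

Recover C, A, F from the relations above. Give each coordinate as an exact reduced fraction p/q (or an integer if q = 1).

A = (386/37, -348/37)
C = (14, 12)
F = (650/37, 1236/37)

1. C_x = 14  [line 7·x + -16·y + 94 = 0 ∩ |CB|² = 592]
2. C_y = 12  [line 7·x + -16·y + 94 = 0 ∩ |CB|² = 592]
   → C = (14, 12)
3. A_x = 386/37  [CA · DB = 264 ∩ C, B, A are collinear]
4. A_y = -348/37  [CA · DB = 264 ∩ C, B, A are collinear]
   → A = (386/37, -348/37)
5. F_x = 650/37  [line 5·x + 14·y + -20554/37 = 0 ∩ |FC|² = 17424/37]
6. F_y = 1236/37  [line 5·x + 14·y + -20554/37 = 0 ∩ |FC|² = 17424/37]
   → F = (650/37, 1236/37)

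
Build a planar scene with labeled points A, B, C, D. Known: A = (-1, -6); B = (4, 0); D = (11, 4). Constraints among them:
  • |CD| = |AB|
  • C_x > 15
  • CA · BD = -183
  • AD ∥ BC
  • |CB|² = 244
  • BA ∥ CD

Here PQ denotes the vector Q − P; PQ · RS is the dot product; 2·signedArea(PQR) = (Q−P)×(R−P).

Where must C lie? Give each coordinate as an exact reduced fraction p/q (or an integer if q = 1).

1. C_x = 16  [BA ∥ CD ∩ AD ∥ BC]
2. C_y = 10  [BA ∥ CD ∩ AD ∥ BC]
   → C = (16, 10)

C = (16, 10)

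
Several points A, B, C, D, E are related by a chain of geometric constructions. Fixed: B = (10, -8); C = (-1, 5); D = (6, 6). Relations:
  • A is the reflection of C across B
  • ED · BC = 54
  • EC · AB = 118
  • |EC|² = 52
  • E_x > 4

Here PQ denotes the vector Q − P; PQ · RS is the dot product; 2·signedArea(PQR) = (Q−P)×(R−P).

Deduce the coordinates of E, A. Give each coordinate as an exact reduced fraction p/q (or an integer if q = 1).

A = (21, -21)
E = (5, 1)

1. E_x = 5  [line 11·x + -13·y + -42 = 0 ∩ |EC|² = 52]
2. E_y = 1  [line 11·x + -13·y + -42 = 0 ∩ |EC|² = 52]
   → E = (5, 1)
3. A_x = 21  [A is the reflection of C across B]
4. A_y = -21  [A is the reflection of C across B]
   → A = (21, -21)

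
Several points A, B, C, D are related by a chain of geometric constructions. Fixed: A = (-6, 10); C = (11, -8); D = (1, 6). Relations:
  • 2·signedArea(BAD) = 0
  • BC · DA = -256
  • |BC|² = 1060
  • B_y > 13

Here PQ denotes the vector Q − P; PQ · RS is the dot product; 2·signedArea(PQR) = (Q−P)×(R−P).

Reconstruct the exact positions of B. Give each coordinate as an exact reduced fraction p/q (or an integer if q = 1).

1. B_x = -13  [2·signedArea(BAD) = 0 ∩ BC · DA = -256]
2. B_y = 14  [2·signedArea(BAD) = 0 ∩ BC · DA = -256]
   → B = (-13, 14)

B = (-13, 14)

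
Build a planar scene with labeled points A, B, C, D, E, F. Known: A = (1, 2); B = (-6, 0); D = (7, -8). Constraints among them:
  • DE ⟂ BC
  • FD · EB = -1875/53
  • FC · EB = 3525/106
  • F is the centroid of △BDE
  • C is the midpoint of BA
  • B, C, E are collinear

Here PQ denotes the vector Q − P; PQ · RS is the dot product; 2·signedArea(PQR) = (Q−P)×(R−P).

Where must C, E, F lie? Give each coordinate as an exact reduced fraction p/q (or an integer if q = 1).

C = (-5/2, 1)
E = (207/53, 150/53)
F = (260/159, -274/159)

1. C_x = -5/2  [C is the midpoint of BA]
2. C_y = 1  [C is the midpoint of BA]
   → C = (-5/2, 1)
3. E_x = 207/53  [B, C, E are collinear ∩ DE ⟂ BC]
4. E_y = 150/53  [B, C, E are collinear ∩ DE ⟂ BC]
   → E = (207/53, 150/53)
5. F_x = 260/159  [F is the centroid of △BDE]
6. F_y = -274/159  [F is the centroid of △BDE]
   → F = (260/159, -274/159)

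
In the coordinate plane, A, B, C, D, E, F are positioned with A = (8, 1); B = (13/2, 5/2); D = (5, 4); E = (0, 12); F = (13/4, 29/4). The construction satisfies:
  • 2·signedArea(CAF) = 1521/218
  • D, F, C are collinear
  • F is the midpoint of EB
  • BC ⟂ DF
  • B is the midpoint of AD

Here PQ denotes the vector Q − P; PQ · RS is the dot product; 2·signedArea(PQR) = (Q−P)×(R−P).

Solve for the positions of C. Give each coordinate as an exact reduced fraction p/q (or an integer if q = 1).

1. C_x = 650/109  [D, F, C are collinear ∩ BC ⟂ DF]
2. C_y = 241/109  [D, F, C are collinear ∩ BC ⟂ DF]
   → C = (650/109, 241/109)

C = (650/109, 241/109)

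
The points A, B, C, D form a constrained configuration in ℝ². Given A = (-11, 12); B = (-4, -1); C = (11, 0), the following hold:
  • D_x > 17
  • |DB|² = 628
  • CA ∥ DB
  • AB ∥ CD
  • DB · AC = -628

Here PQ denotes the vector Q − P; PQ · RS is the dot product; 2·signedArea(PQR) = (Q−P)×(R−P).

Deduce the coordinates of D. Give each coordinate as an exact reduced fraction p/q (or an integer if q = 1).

D = (18, -13)

1. D_x = 18  [CA ∥ DB ∩ AB ∥ CD]
2. D_y = -13  [CA ∥ DB ∩ AB ∥ CD]
   → D = (18, -13)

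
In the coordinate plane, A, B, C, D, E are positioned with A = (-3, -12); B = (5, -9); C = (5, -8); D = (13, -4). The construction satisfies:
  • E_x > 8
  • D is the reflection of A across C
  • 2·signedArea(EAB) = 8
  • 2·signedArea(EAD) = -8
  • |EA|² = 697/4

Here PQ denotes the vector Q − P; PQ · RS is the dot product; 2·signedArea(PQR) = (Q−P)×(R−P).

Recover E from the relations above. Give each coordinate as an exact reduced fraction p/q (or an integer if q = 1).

E = (9, -13/2)

1. E_x = 9  [2·signedArea(EAD) = -8 ∩ 2·signedArea(EAB) = 8]
2. E_y = -13/2  [2·signedArea(EAD) = -8 ∩ 2·signedArea(EAB) = 8]
   → E = (9, -13/2)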